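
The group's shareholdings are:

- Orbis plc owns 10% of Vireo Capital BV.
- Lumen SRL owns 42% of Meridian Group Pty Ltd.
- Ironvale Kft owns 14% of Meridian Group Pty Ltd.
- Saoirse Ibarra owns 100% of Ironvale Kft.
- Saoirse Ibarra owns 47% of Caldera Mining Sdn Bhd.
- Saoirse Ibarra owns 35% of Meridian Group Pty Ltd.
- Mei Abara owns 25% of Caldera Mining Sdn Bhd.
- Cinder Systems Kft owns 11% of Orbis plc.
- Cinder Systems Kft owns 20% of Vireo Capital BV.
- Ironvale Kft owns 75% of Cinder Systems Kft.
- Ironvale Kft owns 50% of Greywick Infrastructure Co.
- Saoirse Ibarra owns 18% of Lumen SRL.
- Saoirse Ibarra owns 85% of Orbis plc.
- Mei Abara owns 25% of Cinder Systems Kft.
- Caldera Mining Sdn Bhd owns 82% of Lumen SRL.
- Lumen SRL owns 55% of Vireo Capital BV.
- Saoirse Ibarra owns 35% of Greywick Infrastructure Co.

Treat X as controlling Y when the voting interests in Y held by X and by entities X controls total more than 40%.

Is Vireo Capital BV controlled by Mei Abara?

No

Mei's largest direct stake is 25% in Caldera, which does not meet the threshold, so Mei controls no company.
Neither Mei nor any entity Mei controls holds any voting interest in Vireo.
So Mei does not control Vireo.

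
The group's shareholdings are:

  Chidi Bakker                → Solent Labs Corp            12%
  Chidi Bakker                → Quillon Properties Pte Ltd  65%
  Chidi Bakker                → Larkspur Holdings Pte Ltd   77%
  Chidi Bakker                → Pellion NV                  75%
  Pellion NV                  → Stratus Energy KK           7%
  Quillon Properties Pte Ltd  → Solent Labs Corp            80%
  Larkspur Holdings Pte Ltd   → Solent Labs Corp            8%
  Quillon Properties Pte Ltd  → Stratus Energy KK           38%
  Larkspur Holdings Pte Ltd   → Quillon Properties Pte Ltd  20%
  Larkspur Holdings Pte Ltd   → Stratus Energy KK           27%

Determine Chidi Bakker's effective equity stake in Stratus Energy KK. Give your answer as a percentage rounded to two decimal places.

Chidi reaches Stratus along 4 paths.
Via Larkspur: 77% × 27% = 20.79%.
Via Pellion: 75% × 7% = 5.25%.
Via Quillon: 65% × 38% = 24.7%.
Via Larkspur → Quillon: 77% × 20% × 38% = 5.852%.
Total: 20.79% + 5.25% + 24.7% + 5.852% = 56.592%.
Rounded: 56.59%.

56.59%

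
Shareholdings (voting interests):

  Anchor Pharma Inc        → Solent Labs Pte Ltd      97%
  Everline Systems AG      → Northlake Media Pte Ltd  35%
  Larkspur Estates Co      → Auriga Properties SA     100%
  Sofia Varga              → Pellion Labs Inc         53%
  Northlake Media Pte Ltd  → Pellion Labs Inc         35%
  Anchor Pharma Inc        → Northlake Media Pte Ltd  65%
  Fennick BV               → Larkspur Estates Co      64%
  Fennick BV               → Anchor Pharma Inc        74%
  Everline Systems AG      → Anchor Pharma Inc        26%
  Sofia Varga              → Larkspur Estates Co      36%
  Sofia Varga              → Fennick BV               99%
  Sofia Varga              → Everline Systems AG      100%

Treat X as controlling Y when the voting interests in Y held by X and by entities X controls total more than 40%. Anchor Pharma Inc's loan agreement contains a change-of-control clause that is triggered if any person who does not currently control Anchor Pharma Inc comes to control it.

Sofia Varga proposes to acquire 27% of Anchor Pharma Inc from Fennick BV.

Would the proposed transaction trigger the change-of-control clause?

The purchase adds only to Sofia's holdings (Fennick's stake shrinks), so Sofia is the only person who could newly come to control Anchor.
Sofia holds 99% of Fennick, so Sofia controls Fennick.
Sofia holds 100% of Everline, so Sofia controls Everline.
Fennick and Everline together hold 74% + 26% = 100% of Anchor, so Sofia controls Anchor.
So Sofia already controls Anchor before the transaction.
After the purchase, Sofia holds 27% of Anchor directly, and Fennick's stake falls to 47%.
Sofia controlled Anchor already, so this is not a new person acquiring control; every other person's position is unchanged or reduced.
No new person acquires control, so the clause is not triggered.

No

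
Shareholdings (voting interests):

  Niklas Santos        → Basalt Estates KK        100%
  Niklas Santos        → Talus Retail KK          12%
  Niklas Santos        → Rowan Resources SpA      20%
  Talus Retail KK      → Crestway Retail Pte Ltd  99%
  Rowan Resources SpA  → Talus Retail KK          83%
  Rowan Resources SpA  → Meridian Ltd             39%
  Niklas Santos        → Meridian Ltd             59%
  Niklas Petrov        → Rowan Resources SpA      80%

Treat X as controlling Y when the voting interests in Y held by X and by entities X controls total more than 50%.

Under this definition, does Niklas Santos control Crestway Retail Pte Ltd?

Niklas Santos holds 59% of Meridian, so Niklas Santos controls Meridian.
Niklas Santos holds 100% of Basalt, so Niklas Santos controls Basalt.
Neither Niklas Santos nor any entity Niklas Santos controls holds any voting interest in Crestway.
So Niklas Santos does not control Crestway.

No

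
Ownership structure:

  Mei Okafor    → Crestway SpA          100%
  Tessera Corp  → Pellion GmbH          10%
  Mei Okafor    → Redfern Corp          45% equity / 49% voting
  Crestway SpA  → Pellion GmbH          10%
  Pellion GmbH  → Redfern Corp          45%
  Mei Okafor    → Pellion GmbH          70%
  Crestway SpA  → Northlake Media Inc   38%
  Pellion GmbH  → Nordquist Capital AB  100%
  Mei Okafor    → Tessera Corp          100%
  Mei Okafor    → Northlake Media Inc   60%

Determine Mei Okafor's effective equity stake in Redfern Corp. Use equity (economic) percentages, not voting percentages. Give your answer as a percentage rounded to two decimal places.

85.50%

Mei reaches Redfern along 4 paths.
Direct stake: 45% = 45%.
Via Crestway → Pellion: 100% × 10% × 45% = 4.5%.
Via Tessera → Pellion: 100% × 10% × 45% = 4.5%.
Via Pellion: 70% × 45% = 31.5%.
Total: 45% + 4.5% + 4.5% + 31.5% = 85.5%.
Rounded: 85.50%.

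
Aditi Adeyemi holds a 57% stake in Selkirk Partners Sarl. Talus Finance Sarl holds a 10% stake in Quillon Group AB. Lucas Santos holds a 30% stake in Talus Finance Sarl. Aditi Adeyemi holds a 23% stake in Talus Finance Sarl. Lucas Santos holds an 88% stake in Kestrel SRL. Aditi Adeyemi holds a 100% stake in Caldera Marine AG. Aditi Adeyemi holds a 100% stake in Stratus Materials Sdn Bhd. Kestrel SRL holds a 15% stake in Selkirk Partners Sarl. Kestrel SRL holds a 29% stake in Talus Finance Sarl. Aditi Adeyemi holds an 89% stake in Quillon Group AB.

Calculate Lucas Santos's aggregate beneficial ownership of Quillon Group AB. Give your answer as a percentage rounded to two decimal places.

5.55%

Lucas reaches Quillon along 2 paths.
Via Talus: 30% × 10% = 3%.
Via Kestrel → Talus: 88% × 29% × 10% = 2.552%.
Total: 3% + 2.552% = 5.552%.
Rounded: 5.55%.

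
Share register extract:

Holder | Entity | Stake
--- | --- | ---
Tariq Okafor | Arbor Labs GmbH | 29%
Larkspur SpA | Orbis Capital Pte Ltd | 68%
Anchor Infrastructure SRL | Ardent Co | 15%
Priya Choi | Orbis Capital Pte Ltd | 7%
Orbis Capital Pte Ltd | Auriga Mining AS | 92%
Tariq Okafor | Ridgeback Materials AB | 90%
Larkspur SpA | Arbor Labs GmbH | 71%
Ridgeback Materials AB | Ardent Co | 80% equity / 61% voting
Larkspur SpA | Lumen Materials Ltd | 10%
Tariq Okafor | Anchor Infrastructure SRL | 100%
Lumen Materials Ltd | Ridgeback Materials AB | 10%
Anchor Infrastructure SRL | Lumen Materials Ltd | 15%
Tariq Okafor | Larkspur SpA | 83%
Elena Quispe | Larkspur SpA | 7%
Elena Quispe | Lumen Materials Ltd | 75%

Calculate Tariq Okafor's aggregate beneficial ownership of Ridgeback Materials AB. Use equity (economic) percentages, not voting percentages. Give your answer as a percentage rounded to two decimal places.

Tariq reaches Ridgeback along 3 paths.
Direct stake: 90% = 90%.
Via Larkspur → Lumen: 83% × 10% × 10% = 0.83%.
Via Anchor → Lumen: 100% × 15% × 10% = 1.5%.
Total: 90% + 0.83% + 1.5% = 92.33%.

92.33%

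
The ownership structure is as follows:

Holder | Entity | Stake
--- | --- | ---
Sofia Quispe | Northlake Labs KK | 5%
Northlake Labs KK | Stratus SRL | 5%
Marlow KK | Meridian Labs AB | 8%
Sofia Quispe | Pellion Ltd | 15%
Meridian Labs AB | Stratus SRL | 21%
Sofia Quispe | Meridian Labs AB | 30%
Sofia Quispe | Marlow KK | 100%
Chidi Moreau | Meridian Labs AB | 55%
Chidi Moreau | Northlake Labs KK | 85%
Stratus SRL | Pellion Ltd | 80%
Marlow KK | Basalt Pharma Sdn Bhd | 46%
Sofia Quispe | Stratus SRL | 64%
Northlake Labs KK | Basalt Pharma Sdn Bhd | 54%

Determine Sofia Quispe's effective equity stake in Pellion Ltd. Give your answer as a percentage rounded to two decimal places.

Sofia reaches Pellion along 5 paths.
Direct stake: 15% = 15%.
Via Northlake → Stratus: 5% × 5% × 80% = 0.2%.
Via Meridian → Stratus: 30% × 21% × 80% = 5.04%.
Via Marlow → Meridian → Stratus: 100% × 8% × 21% × 80% = 1.344%.
Via Stratus: 64% × 80% = 51.2%.
Total: 15% + 0.2% + 5.04% + 1.344% + 51.2% = 72.784%.
Rounded: 72.78%.

72.78%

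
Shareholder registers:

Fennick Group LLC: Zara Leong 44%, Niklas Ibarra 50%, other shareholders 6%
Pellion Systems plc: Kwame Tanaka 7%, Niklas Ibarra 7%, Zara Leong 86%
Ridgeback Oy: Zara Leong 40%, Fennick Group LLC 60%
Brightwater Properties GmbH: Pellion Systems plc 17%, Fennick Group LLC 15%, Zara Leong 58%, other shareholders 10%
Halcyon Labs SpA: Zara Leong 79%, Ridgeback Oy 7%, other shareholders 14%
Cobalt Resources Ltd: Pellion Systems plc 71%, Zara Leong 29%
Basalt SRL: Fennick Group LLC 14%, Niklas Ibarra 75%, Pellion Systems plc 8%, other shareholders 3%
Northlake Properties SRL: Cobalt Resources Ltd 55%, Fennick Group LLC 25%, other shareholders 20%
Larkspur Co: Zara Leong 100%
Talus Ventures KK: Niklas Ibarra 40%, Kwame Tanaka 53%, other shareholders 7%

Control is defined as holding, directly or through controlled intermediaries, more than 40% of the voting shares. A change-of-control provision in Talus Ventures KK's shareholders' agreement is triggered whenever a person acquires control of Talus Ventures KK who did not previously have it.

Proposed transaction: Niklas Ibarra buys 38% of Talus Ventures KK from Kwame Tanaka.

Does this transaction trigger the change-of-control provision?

Yes

The purchase adds only to Niklas's holdings (Kwame's stake shrinks), so Niklas is the only person who could newly come to control Talus.
Niklas holds 50% of Fennick, so Niklas controls Fennick.
Fennick holds 60% of Ridgeback, so Niklas controls Ridgeback.
Fennick and Niklas together hold 14% + 75% = 89% of Basalt, so Niklas controls Basalt.
In Talus, Niklas's side holds only 40%, not > 40%.
So before the transaction, Niklas does not control Talus.
After the purchase, Niklas's direct stake in Talus rises to 40% + 38% = 78%, and Kwame's stake falls to 15%.
Niklas holds 78% of Talus, so Niklas controls Talus.
Niklas did not control Talus before and does after, so the clause is triggered.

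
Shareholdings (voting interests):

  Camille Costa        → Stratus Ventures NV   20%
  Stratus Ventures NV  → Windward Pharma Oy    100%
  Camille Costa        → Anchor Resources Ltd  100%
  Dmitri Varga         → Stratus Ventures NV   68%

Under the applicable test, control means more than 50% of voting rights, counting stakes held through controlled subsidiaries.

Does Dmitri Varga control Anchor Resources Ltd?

Dmitri holds 68% of Stratus, so Dmitri controls Stratus.
Stratus holds 100% of Windward, so Dmitri controls Windward.
Neither Dmitri nor any entity Dmitri controls holds any voting interest in Anchor.
So Dmitri does not control Anchor.

No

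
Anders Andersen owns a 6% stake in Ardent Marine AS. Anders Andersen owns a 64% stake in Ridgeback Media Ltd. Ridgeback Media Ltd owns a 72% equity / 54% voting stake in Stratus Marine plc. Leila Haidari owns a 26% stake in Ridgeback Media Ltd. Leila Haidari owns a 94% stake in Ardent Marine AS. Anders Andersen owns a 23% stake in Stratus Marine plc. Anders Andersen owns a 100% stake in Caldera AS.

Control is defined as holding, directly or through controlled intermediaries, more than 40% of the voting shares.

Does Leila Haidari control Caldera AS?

Leila holds 94% of Ardent, so Leila controls Ardent.
Neither Leila nor any entity Leila controls holds any voting interest in Caldera.
So Leila does not control Caldera.

No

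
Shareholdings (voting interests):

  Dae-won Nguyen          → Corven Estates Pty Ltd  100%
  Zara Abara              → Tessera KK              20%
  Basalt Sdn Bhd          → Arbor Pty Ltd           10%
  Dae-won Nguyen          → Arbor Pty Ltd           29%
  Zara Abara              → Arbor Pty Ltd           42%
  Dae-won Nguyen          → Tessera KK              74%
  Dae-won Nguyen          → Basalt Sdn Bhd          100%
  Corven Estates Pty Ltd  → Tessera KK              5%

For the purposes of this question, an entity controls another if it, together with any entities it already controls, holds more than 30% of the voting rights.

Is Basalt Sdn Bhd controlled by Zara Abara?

Zara holds 42% of Arbor, so Zara controls Arbor.
Neither Zara nor any entity Zara controls holds any voting interest in Basalt.
So Zara does not control Basalt.

No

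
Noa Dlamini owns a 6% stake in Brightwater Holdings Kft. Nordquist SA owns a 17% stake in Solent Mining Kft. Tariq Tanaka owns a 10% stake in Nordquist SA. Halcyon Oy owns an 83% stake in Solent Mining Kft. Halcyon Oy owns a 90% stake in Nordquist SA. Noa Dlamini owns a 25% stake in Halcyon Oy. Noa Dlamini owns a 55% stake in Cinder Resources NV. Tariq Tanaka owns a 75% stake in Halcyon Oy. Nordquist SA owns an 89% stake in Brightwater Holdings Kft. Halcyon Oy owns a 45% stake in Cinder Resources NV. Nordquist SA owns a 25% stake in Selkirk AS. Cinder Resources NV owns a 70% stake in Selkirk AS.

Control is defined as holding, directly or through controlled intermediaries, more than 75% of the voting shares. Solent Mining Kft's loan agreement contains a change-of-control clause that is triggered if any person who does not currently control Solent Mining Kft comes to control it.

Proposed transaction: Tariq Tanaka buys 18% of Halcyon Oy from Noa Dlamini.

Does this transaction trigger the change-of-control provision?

The purchase adds only to Tariq's holdings (Noa's stake shrinks), so Tariq is the only person who could newly come to control Solent.
Tariq's largest direct stake is 75% in Halcyon, which does not meet the threshold, so Tariq controls no company.
Neither Tariq nor any entity Tariq controls holds any voting interest in Solent.
So before the transaction, Tariq does not control Solent.
After the purchase, Tariq's direct stake in Halcyon rises to 75% + 18% = 93%, and Noa's stake falls to 7%.
Tariq holds 93% of Halcyon, so Tariq controls Halcyon.
Halcyon and Tariq together hold 90% + 10% = 100% of Nordquist, so Tariq controls Nordquist.
Nordquist and Halcyon together hold 17% + 83% = 100% of Solent, so Tariq controls Solent.
Tariq did not control Solent before and does after, so the clause is triggered.

Yes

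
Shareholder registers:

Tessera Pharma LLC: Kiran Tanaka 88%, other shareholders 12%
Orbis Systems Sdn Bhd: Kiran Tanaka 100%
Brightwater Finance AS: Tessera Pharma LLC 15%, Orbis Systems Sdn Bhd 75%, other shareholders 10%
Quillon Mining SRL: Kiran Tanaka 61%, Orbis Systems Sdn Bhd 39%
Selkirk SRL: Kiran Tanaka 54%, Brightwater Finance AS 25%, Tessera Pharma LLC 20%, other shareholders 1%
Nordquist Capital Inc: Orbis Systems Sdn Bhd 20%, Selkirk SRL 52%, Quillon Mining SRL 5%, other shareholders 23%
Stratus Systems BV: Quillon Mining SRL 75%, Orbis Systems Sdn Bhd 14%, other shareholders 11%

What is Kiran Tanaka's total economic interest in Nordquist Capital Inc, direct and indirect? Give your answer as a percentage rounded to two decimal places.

73.70%

Kiran reaches Nordquist along 7 paths.
Via Orbis: 100% × 20% = 20%.
Via Selkirk: 54% × 52% = 28.08%.
Via Tessera → Brightwater → Selkirk: 88% × 15% × 25% × 52% = 1.716%.
Via Orbis → Brightwater → Selkirk: 100% × 75% × 25% × 52% = 9.75%.
Via Tessera → Selkirk: 88% × 20% × 52% = 9.152%.
Via Quillon: 61% × 5% = 3.05%.
Via Orbis → Quillon: 100% × 39% × 5% = 1.95%.
Total: 20% + 28.08% + 1.716% + 9.75% + 9.152% + 3.05% + 1.95% = 73.698%.
Rounded: 73.70%.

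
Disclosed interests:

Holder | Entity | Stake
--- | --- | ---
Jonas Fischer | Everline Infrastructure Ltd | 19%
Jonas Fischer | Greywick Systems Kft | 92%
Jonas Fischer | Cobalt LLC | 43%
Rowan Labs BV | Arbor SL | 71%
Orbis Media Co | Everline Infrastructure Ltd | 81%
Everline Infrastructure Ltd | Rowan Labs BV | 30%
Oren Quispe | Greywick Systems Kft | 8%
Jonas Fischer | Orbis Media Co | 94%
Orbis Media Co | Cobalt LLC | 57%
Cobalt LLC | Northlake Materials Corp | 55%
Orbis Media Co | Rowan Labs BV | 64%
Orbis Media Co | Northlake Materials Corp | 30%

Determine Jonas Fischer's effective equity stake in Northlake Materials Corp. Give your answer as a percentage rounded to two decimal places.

81.32%

Jonas reaches Northlake along 3 paths.
Via Orbis: 94% × 30% = 28.2%.
Via Cobalt: 43% × 55% = 23.65%.
Via Orbis → Cobalt: 94% × 57% × 55% = 29.469%.
Total: 28.2% + 23.65% + 29.469% = 81.319%.
Rounded: 81.32%.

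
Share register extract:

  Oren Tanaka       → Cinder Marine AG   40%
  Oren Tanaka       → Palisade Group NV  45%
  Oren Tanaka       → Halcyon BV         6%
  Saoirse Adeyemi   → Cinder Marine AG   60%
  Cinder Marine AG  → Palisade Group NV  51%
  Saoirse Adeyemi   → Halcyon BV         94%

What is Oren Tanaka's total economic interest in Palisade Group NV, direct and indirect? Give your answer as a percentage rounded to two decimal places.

65.40%

Oren reaches Palisade along 2 paths.
Via Cinder: 40% × 51% = 20.4%.
Direct stake: 45% = 45%.
Total: 20.4% + 45% = 65.4%.
Rounded: 65.40%.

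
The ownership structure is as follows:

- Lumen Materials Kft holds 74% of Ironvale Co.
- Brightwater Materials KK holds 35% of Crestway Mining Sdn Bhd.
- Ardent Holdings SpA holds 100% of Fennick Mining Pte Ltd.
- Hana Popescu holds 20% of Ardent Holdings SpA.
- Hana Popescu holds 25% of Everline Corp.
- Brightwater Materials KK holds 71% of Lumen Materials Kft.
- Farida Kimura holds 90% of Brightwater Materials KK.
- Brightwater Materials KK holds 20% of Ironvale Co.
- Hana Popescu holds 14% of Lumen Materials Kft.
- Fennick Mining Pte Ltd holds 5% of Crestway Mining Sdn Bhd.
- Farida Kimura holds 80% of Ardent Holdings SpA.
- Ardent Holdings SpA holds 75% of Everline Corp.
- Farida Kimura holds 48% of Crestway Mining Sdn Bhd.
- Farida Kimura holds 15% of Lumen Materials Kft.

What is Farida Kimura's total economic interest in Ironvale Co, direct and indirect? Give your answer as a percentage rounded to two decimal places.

Farida reaches Ironvale along 3 paths.
Via Brightwater → Lumen: 90% × 71% × 74% = 47.286%.
Via Lumen: 15% × 74% = 11.1%.
Via Brightwater: 90% × 20% = 18%.
Total: 47.286% + 11.1% + 18% = 76.386%.
Rounded: 76.39%.

76.39%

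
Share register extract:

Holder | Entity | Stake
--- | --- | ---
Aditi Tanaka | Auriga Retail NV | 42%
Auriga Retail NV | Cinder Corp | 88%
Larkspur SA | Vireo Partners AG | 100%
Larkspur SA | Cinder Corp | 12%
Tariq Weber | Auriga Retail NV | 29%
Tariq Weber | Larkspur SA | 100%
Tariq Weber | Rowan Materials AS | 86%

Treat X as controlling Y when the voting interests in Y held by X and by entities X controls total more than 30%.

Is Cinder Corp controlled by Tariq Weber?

No

Tariq holds 100% of Larkspur, so Tariq controls Larkspur.
Tariq holds 86% of Rowan, so Tariq controls Rowan.
Larkspur holds 100% of Vireo, so Tariq controls Vireo.
In Cinder, Tariq's side holds only 12%, not > 30%.
So Tariq does not control Cinder.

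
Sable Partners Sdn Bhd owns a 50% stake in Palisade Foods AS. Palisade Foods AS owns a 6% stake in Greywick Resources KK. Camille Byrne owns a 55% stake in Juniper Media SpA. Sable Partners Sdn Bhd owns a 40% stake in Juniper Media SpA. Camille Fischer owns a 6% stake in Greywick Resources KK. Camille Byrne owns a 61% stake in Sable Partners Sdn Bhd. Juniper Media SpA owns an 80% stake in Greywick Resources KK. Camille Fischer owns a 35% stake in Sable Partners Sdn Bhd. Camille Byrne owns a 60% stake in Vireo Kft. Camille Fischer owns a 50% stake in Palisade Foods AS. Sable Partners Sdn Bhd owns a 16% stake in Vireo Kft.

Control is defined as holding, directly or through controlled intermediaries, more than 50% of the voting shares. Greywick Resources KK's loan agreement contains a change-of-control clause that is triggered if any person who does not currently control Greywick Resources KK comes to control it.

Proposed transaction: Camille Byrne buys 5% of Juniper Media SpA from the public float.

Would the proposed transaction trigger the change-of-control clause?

No

The purchase changes only Camille Byrne's holdings, so Camille Byrne is the only person who could newly come to control Greywick.
Camille Byrne holds 61% of Sable, so Camille Byrne controls Sable.
Sable and Camille Byrne together hold 40% + 55% = 95% of Juniper, so Camille Byrne controls Juniper.
Juniper holds 80% of Greywick, so Camille Byrne controls Greywick.
So Camille Byrne already controls Greywick before the transaction.
After the purchase, Camille Byrne's direct stake in Juniper rises to 55% + 5% = 60%.
Camille Byrne controlled Greywick already, so this is not a new person acquiring control; every other person's position is unchanged or reduced.
No new person acquires control, so the clause is not triggered.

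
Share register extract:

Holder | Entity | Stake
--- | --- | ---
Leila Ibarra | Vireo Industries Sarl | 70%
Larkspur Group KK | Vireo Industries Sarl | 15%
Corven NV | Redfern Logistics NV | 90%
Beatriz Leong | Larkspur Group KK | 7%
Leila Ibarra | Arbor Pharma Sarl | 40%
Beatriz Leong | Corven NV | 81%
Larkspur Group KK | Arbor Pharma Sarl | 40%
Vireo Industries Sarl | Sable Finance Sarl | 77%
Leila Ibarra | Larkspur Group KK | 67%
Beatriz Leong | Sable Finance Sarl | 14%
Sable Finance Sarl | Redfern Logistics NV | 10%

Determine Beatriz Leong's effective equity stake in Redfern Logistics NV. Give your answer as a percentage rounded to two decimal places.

74.38%

Beatriz reaches Redfern along 3 paths.
Via Larkspur → Vireo → Sable: 7% × 15% × 77% × 10% = 0.08085%.
Via Sable: 14% × 10% = 1.4%.
Via Corven: 81% × 90% = 72.9%.
Total: 0.08085% + 1.4% + 72.9% = 74.38085%.
Rounded: 74.38%.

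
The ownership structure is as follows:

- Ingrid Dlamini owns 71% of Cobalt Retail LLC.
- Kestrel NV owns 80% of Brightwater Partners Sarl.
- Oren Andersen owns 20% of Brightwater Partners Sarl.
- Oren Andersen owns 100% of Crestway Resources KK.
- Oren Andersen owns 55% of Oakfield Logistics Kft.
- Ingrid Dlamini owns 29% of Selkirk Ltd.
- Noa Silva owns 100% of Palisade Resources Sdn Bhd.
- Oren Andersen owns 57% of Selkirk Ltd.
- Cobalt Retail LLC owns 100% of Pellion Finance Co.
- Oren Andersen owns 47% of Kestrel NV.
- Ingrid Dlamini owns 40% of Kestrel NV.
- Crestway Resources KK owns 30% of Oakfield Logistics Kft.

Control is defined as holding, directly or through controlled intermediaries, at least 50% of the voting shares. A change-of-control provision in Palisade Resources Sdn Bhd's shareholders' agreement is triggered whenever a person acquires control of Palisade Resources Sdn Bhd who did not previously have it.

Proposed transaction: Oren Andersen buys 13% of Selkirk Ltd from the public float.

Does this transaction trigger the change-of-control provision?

No

The purchase changes only Oren's holdings, so Oren is the only person who could newly come to control Palisade.
Oren holds 57% of Selkirk, so Oren controls Selkirk.
Oren holds 100% of Crestway, so Oren controls Crestway.
Crestway and Oren together hold 30% + 55% = 85% of Oakfield, so Oren controls Oakfield.
Neither Oren nor any entity Oren controls holds any voting interest in Palisade.
So before the transaction, Oren does not control Palisade.
After the purchase, Oren's direct stake in Selkirk rises to 57% + 13% = 70%.
Oren holds 70% of Selkirk, so Oren controls Selkirk.
After the transaction, neither Oren nor any entity Oren controls holds a voting interest in Palisade, so Oren still does not control it.
No new person acquires control, so the clause is not triggered.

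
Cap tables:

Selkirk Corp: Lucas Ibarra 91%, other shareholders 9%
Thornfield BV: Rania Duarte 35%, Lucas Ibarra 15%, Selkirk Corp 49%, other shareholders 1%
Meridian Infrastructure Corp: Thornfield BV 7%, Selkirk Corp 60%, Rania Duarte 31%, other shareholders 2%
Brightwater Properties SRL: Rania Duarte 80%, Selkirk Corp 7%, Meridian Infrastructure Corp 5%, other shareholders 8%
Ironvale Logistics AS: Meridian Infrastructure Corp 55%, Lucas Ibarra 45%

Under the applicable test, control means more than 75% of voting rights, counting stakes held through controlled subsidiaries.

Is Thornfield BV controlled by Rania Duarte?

No

Rania holds 80% of Brightwater, so Rania controls Brightwater.
In Thornfield, Rania's side holds only 35%, not > 75%.
So Rania does not control Thornfield.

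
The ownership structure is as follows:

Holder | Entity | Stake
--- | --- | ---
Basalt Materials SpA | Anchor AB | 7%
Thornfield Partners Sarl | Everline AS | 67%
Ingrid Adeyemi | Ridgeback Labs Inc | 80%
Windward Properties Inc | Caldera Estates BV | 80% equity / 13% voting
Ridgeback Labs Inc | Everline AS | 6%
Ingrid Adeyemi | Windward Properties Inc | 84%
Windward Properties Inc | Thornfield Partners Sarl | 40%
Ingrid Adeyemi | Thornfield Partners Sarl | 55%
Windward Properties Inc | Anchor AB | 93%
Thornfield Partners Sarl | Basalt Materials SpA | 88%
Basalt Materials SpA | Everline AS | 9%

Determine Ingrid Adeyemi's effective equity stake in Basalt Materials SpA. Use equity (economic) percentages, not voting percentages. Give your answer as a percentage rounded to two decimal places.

Ingrid reaches Basalt along 2 paths.
Via Windward → Thornfield: 84% × 40% × 88% = 29.568%.
Via Thornfield: 55% × 88% = 48.4%.
Total: 29.568% + 48.4% = 77.968%.
Rounded: 77.97%.

77.97%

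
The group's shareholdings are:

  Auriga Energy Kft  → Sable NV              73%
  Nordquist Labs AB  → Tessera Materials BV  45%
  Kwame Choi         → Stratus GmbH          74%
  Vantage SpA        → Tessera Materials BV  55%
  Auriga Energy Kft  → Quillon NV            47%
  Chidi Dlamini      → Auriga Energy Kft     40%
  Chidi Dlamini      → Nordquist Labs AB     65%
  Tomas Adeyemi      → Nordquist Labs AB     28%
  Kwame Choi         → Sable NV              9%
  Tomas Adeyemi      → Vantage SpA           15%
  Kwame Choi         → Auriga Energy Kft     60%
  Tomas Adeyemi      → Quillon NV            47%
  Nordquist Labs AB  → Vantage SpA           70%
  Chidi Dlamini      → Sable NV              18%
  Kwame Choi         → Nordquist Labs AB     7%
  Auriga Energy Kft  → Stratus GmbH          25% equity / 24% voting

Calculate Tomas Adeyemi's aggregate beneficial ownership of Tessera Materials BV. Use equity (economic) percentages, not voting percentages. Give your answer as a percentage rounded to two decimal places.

31.63%

Tomas reaches Tessera along 3 paths.
Via Nordquist → Vantage: 28% × 70% × 55% = 10.78%.
Via Vantage: 15% × 55% = 8.25%.
Via Nordquist: 28% × 45% = 12.6%.
Total: 10.78% + 8.25% + 12.6% = 31.63%.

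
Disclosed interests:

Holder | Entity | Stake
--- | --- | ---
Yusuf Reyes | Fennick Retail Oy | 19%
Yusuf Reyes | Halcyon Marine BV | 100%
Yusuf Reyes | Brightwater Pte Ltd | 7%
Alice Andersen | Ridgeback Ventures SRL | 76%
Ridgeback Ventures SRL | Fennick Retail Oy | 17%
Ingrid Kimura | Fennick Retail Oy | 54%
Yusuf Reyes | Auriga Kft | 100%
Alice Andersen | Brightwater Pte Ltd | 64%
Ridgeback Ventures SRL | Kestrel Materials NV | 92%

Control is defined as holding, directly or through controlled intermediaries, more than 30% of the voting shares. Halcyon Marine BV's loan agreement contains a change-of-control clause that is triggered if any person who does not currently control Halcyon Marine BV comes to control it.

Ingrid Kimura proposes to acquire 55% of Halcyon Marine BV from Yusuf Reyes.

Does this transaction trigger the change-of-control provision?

The purchase adds only to Ingrid's holdings (Yusuf's stake shrinks), so Ingrid is the only person who could newly come to control Halcyon.
Ingrid holds 54% of Fennick, so Ingrid controls Fennick.
Neither Ingrid nor any entity Ingrid controls holds any voting interest in Halcyon.
So before the transaction, Ingrid does not control Halcyon.
After the purchase, Ingrid holds 55% of Halcyon directly, and Yusuf's stake falls to 45%.
Ingrid holds 55% of Halcyon, so Ingrid controls Halcyon.
Ingrid did not control Halcyon before and does after, so the clause is triggered.

Yes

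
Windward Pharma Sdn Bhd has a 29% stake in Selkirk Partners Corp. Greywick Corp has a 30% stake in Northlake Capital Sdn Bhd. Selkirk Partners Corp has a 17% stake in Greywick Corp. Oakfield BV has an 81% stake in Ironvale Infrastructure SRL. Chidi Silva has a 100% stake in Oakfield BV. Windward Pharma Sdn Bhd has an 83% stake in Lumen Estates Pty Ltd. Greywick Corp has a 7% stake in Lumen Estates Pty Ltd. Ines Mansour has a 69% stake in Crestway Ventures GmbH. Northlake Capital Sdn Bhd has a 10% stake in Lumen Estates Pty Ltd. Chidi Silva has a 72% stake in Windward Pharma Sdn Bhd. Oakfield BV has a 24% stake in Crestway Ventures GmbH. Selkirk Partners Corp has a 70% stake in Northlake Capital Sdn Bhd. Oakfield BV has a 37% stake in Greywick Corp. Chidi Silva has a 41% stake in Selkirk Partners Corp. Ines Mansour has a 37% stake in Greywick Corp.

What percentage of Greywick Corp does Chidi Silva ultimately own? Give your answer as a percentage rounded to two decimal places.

47.52%

Chidi reaches Greywick along 3 paths.
Via Oakfield: 100% × 37% = 37%.
Via Selkirk: 41% × 17% = 6.97%.
Via Windward → Selkirk: 72% × 29% × 17% = 3.5496%.
Total: 37% + 6.97% + 3.5496% = 47.5196%.
Rounded: 47.52%.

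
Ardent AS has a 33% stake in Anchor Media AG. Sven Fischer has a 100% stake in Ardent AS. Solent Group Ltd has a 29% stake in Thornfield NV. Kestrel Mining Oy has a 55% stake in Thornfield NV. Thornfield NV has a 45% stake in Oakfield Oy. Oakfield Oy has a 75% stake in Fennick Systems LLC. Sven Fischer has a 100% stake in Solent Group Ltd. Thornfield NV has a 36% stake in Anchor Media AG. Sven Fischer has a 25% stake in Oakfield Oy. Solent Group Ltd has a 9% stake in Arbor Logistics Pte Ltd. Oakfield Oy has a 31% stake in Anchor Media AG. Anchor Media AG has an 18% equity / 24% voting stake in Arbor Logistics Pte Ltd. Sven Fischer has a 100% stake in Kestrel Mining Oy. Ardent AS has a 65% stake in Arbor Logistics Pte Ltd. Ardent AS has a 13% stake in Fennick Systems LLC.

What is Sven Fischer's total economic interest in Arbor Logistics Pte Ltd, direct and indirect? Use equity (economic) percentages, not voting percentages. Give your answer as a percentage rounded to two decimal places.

88.89%

Sven reaches Arbor along 8 paths.
Via Solent → Thornfield → Anchor: 100% × 29% × 36% × 18% = 1.8792%.
Via Kestrel → Thornfield → Anchor: 100% × 55% × 36% × 18% = 3.564%.
Via Ardent → Anchor: 100% × 33% × 18% = 5.94%.
Via Solent → Thornfield → Oakfield → Anchor: 100% × 29% × 45% × 31% × 18% = 0.72819%.
Via Kestrel → Thornfield → Oakfield → Anchor: 100% × 55% × 45% × 31% × 18% = 1.38105%.
Via Oakfield → Anchor: 25% × 31% × 18% = 1.395%.
Via Ardent: 100% × 65% = 65%.
Via Solent: 100% × 9% = 9%.
Total: 1.8792% + 3.564% + 5.94% + 0.72819% + 1.38105% + 1.395% + 65% + 9% = 88.88744%.
Rounded: 88.89%.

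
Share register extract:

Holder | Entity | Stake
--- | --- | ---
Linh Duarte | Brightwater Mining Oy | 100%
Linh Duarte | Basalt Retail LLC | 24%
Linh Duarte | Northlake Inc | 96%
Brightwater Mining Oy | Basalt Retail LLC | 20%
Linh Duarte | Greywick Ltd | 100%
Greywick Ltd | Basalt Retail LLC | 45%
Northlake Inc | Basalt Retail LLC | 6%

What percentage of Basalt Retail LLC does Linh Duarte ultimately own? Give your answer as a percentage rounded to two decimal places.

Linh reaches Basalt along 4 paths.
Via Brightwater: 100% × 20% = 20%.
Via Greywick: 100% × 45% = 45%.
Direct stake: 24% = 24%.
Via Northlake: 96% × 6% = 5.76%.
Total: 20% + 45% + 24% + 5.76% = 94.76%.

94.76%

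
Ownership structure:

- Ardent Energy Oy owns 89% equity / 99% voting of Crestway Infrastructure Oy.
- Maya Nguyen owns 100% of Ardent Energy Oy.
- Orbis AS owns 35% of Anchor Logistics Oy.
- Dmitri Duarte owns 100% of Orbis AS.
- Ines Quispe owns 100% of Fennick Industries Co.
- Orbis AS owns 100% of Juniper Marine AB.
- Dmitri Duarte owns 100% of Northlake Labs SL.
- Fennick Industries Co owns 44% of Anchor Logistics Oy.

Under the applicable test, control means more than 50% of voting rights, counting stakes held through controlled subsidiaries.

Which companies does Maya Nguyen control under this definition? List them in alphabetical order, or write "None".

Maya holds 100% of Ardent, so Maya controls Ardent.
Ardent holds 99% of Crestway, so Maya controls Crestway.
No other company's threshold is met.

Ardent Energy Oy, Crestway Infrastructure Oy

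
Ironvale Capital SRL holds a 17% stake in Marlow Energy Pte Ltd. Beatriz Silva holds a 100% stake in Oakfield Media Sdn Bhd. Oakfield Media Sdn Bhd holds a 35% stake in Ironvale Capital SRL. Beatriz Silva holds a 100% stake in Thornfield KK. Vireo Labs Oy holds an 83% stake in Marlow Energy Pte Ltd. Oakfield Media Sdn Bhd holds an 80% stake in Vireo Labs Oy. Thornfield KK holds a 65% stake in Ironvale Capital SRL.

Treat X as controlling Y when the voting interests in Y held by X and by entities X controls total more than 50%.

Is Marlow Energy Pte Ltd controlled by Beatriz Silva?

Beatriz holds 100% of Thornfield, so Beatriz controls Thornfield.
Beatriz holds 100% of Oakfield, so Beatriz controls Oakfield.
Oakfield and Thornfield together hold 35% + 65% = 100% of Ironvale, so Beatriz controls Ironvale.
Oakfield holds 80% of Vireo, so Beatriz controls Vireo.
Ironvale and Vireo together hold 17% + 83% = 100% of Marlow, so Beatriz controls Marlow.

Yes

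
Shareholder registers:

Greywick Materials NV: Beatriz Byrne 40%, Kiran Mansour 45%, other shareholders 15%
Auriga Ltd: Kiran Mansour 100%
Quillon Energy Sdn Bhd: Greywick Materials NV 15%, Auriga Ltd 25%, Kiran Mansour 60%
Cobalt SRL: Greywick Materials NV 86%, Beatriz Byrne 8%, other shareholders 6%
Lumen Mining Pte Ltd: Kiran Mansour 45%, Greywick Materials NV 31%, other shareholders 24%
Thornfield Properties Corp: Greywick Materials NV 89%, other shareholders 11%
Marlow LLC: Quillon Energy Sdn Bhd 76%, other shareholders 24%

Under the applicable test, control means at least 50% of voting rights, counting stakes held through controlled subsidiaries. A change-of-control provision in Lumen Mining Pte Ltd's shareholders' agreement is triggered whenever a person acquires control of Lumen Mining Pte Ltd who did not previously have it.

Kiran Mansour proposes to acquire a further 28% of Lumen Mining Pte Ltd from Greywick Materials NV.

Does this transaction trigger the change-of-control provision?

The purchase adds only to Kiran's holdings (Greywick's stake shrinks), so Kiran is the only person who could newly come to control Lumen.
Kiran holds 100% of Auriga, so Kiran controls Auriga.
Auriga and Kiran together hold 25% + 60% = 85% of Quillon, so Kiran controls Quillon.
Quillon holds 76% of Marlow, so Kiran controls Marlow.
In Lumen, Kiran's side holds only 45%, not ≥ 50%.
So before the transaction, Kiran does not control Lumen.
After the purchase, Kiran's direct stake in Lumen rises to 45% + 28% = 73%, and Greywick's stake falls to 3%.
Kiran holds 73% of Lumen, so Kiran controls Lumen.
Kiran did not control Lumen before and does after, so the clause is triggered.

Yes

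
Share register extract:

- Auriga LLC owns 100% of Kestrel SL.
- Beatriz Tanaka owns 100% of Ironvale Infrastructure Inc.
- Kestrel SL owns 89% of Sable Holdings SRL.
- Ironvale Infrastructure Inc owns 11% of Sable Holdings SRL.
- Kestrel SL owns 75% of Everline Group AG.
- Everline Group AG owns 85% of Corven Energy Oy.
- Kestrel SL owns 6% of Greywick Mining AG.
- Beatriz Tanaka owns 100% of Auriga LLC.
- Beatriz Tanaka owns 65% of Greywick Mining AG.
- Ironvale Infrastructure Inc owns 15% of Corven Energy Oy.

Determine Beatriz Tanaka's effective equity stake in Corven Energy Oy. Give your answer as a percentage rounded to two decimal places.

78.75%

Beatriz reaches Corven along 2 paths.
Via Auriga → Kestrel → Everline: 100% × 100% × 75% × 85% = 63.75%.
Via Ironvale: 100% × 15% = 15%.
Total: 63.75% + 15% = 78.75%.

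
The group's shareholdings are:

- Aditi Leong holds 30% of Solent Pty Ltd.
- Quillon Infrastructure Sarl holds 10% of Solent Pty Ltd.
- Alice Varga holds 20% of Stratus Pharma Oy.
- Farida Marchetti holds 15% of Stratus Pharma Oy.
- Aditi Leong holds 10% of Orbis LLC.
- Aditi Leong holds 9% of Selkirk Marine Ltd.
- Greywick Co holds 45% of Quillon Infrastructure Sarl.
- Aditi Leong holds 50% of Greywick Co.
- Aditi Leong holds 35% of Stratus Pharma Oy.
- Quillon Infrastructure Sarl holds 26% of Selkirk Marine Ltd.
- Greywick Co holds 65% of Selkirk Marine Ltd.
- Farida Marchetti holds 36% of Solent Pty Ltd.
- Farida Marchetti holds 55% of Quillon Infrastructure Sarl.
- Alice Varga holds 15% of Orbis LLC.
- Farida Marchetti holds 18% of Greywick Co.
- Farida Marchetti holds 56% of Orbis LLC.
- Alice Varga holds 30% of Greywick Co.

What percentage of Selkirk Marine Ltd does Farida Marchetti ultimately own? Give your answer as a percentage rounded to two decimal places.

Farida reaches Selkirk along 3 paths.
Via Greywick: 18% × 65% = 11.7%.
Via Quillon: 55% × 26% = 14.3%.
Via Greywick → Quillon: 18% × 45% × 26% = 2.106%.
Total: 11.7% + 14.3% + 2.106% = 28.106%.
Rounded: 28.11%.

28.11%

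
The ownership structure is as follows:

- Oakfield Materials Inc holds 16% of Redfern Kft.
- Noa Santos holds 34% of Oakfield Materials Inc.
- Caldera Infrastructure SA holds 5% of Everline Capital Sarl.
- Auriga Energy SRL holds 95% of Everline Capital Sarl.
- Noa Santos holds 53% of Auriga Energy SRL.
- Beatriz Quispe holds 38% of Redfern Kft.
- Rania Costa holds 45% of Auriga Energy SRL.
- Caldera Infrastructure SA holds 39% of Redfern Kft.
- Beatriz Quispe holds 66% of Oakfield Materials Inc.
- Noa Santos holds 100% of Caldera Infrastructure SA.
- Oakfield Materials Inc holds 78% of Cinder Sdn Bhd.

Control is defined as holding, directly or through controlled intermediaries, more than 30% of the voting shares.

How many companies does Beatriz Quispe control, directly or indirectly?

Beatriz holds 66% of Oakfield, so Beatriz controls Oakfield.
Beatriz and Oakfield together hold 38% + 16% = 54% of Redfern, so Beatriz controls Redfern.
Oakfield holds 78% of Cinder, so Beatriz controls Cinder.
No other company's threshold is met.
Beatriz controls 3 companies.

3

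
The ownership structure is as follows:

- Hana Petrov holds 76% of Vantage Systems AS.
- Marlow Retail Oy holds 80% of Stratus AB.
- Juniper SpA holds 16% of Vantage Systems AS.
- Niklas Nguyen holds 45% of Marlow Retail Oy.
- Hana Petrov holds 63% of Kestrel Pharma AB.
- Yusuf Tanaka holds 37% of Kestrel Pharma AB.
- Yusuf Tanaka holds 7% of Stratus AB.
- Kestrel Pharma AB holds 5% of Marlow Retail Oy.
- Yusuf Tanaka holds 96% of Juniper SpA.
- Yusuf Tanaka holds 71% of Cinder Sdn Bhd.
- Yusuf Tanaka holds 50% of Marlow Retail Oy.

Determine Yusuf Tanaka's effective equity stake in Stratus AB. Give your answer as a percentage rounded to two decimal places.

Yusuf reaches Stratus along 3 paths.
Via Marlow: 50% × 80% = 40%.
Via Kestrel → Marlow: 37% × 5% × 80% = 1.48%.
Direct stake: 7% = 7%.
Total: 40% + 1.48% + 7% = 48.48%.

48.48%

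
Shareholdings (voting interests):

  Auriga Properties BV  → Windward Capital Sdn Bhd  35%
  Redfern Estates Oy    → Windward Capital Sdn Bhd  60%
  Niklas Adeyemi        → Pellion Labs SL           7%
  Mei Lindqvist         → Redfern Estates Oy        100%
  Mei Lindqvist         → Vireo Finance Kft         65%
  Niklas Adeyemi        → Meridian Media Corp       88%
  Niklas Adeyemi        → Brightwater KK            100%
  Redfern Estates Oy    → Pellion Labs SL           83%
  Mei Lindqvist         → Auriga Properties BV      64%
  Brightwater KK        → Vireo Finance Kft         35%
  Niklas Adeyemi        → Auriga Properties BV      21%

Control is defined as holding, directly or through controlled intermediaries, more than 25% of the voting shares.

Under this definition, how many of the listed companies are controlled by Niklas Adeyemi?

3

Niklas holds 100% of Brightwater, so Niklas controls Brightwater.
Niklas holds 88% of Meridian, so Niklas controls Meridian.
Brightwater holds 35% of Vireo, so Niklas controls Vireo.
No other company's threshold is met.
Niklas controls 3 companies.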